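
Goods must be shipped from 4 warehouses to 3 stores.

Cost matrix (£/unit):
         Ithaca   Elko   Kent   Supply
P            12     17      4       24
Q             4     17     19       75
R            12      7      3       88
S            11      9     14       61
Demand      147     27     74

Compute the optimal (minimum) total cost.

A cheapest plan:
  P→Ithaca: 11 × £12 = £132
  P→Kent: 13 × £4 = £52
  Q→Ithaca: 75 × £4 = £300
  R→Elko: 27 × £7 = £189
  R→Kent: 61 × £3 = £183
  S→Ithaca: 61 × £11 = £671
Total = 132 + 52 + 300 + 189 + 183 + 671 = £1527.
(Supply check: P ships 24; Q ships 75; R ships 88; S ships 61.)

1527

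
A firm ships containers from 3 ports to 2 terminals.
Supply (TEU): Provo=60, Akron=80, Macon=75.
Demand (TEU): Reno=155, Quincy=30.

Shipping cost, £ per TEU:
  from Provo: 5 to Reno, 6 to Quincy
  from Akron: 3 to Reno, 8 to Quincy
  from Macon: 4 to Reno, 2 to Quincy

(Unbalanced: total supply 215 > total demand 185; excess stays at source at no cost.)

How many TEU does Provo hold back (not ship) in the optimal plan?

30

Minimum-cost shipments:
  Provo→Reno: 30 × £5 = £150
  Akron→Reno: 80 × £3 = £240
  Macon→Reno: 45 × £4 = £180
  Macon→Quincy: 30 × £2 = £60
Total cost = £630.
Provo ships 30 of its 60, leaving 30.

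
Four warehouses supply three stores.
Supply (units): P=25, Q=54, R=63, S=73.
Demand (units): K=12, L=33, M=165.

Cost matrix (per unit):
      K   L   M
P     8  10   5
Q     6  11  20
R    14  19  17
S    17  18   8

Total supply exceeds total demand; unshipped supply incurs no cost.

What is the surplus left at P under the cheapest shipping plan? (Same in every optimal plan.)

Minimum-cost shipments:
  P→M: 25 × 5 = 125
  Q→K: 12 × 6 = 72
  Q→L: 33 × 11 = 363
  Q→M: 4 × 20 = 80
  R→M: 63 × 17 = 1071
  S→M: 73 × 8 = 584
Total cost = 2295.
P ships 25 of its 25, leaving 0.

0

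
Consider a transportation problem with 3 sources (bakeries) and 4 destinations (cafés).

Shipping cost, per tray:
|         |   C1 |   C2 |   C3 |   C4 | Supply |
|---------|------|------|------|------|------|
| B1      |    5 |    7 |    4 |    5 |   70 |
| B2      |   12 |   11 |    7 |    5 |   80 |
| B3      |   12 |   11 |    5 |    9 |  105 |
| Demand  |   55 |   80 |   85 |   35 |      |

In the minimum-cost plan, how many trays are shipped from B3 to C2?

20

The minimum-cost plan:
  B1->C1: 55 × 5 = 275
  B1->C2: 15 × 7 = 105
  B2->C2: 45 × 11 = 495
  B2->C4: 35 × 5 = 175
  B3->C2: 20 × 11 = 220
  B3->C3: 85 × 5 = 425
Total cost = 1695.
So B3→C2 carries 20 trays.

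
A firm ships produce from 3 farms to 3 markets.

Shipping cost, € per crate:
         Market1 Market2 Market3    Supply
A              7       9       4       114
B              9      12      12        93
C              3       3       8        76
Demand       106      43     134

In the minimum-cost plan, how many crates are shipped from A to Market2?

Solving gives:
  A->Market3: 114 × €4 = €456
  B->Market1: 73 × €9 = €657
  B->Market3: 20 × €12 = €240
  C->Market1: 33 × €3 = €99
  C->Market2: 43 × €3 = €129
Total cost = €1581.
The route A→Market2 is not used.

0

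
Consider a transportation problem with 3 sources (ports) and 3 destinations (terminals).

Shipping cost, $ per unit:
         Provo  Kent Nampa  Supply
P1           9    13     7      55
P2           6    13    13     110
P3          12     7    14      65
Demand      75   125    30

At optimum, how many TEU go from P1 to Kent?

25

The minimum-cost plan:
  P1 to Kent: 25 × $13 = $325
  P1 to Nampa: 30 × $7 = $210
  P2 to Provo: 75 × $6 = $450
  P2 to Kent: 35 × $13 = $455
  P3 to Kent: 65 × $7 = $455
Total cost = $1895.
So P1→Kent carries 25 TEU.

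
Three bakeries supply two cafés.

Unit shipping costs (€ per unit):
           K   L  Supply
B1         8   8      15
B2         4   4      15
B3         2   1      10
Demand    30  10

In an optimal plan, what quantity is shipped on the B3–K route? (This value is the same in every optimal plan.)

Optimal shipments:
  B1->K: 15 × €8 = €120
  B2->K: 15 × €4 = €60
  B3->L: 10 × €1 = €10
Total cost = €190.
The route B3→K is not used.

0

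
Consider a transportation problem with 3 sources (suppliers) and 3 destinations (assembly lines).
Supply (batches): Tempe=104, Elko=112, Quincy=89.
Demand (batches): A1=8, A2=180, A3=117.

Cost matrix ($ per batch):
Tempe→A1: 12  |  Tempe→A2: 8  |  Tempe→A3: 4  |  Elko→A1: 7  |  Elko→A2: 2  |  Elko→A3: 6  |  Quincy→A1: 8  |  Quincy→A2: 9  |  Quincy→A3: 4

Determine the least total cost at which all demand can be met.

An optimal shipping plan:
  Tempe to A2: 68 × $8 = $544
  Tempe to A3: 36 × $4 = $144
  Elko to A2: 112 × $2 = $224
  Quincy to A1: 8 × $8 = $64
  Quincy to A3: 81 × $4 = $324
Total = 544 + 144 + 224 + 64 + 324 = $1300.

1300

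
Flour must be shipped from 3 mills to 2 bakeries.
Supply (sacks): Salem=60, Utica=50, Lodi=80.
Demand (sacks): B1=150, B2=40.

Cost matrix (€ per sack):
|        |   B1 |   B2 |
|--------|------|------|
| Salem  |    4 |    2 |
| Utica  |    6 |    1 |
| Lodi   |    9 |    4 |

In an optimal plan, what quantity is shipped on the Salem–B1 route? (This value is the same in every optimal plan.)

60

Solving gives:
  Salem->B1: 60 × €4 = €240
  Utica->B1: 50 × €6 = €300
  Lodi->B1: 40 × €9 = €360
  Lodi->B2: 40 × €4 = €160
Total cost = €1060.
So Salem→B1 carries 60 sacks.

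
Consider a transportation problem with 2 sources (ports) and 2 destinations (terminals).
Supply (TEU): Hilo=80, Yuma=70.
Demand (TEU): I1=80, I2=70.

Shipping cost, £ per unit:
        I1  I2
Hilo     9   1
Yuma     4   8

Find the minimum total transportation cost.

440

A cheapest plan:
  Hilo to I1: 10 × £9 = £90
  Hilo to I2: 70 × £1 = £70
  Yuma to I1: 70 × £4 = £280
Total = 90 + 70 + 280 = £440.
(Supply check: Hilo ships 80; Yuma ships 70.)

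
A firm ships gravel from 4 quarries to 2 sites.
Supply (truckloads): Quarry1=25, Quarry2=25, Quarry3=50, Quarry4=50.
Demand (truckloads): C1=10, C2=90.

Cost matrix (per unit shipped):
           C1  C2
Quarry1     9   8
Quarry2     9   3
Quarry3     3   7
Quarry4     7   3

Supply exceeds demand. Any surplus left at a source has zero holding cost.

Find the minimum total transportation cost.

360

A cheapest plan:
  Quarry2–C2: 25 truckloads
  Quarry3–C1: 10 truckloads
  Quarry3–C2: 15 truckloads
  Quarry4–C2: 50 truckloads
Total cost = 360.
(Supply check: Quarry1 ships 0; Quarry2 ships 25; Quarry3 ships 25; Quarry4 ships 50.)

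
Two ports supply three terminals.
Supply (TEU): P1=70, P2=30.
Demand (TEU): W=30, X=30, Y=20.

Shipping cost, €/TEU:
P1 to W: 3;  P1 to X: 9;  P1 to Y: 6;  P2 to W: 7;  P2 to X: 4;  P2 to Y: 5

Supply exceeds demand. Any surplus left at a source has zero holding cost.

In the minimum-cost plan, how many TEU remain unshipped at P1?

An optimal plan:
  P1→W: 30 TEU
  P1→Y: 20 TEU
  P2→X: 30 TEU
Total cost = €330.
P1 ships 50 of its 70, leaving 20.

20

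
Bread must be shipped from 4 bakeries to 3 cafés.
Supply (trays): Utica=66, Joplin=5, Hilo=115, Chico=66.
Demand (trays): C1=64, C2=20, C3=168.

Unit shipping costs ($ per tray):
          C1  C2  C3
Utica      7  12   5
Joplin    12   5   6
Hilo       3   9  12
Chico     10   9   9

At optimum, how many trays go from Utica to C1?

The minimum-cost plan:
  Utica to C3: 66 × $5 = $330
  Joplin to C3: 5 × $6 = $30
  Hilo to C1: 64 × $3 = $192
  Hilo to C2: 20 × $9 = $180
  Hilo to C3: 31 × $12 = $372
  Chico to C3: 66 × $9 = $594
Total cost = $1698.
The route Utica→C1 is not used.

0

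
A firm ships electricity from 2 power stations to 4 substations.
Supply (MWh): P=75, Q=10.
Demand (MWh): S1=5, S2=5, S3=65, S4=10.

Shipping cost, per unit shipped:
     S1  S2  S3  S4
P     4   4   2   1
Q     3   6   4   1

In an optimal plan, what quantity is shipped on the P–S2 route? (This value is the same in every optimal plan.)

5

Solving gives:
  P–S2: 5 × 4 = 20
  P–S3: 65 × 2 = 130
  P–S4: 5 × 1 = 5
  Q–S1: 5 × 3 = 15
  Q–S4: 5 × 1 = 5
Total cost = 175.
So P→S2 carries 5 MWh.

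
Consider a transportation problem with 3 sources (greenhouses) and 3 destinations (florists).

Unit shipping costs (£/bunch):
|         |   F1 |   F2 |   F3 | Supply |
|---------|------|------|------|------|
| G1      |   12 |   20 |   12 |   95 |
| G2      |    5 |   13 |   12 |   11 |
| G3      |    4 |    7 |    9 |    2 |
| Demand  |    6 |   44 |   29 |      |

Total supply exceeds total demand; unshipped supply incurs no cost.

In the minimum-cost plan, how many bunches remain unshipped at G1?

29

Minimum-cost shipments:
  G1->F2: 37 × £20 = £740
  G1->F3: 29 × £12 = £348
  G2->F1: 6 × £5 = £30
  G2->F2: 5 × £13 = £65
  G3->F2: 2 × £7 = £14
Total cost = £1197.
G1 ships 66 of its 95, leaving 29.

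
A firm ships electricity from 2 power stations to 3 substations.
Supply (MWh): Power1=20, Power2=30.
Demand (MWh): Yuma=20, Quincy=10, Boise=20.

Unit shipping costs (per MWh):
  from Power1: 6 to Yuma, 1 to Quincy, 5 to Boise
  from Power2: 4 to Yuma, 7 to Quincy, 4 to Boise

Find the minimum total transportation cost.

180

One minimum-cost allocation:
  Power1->Quincy: 10 × 1 = 10
  Power1->Boise: 10 × 5 = 50
  Power2->Yuma: 20 × 4 = 80
  Power2->Boise: 10 × 4 = 40
Total = 10 + 50 + 80 + 40 = 180.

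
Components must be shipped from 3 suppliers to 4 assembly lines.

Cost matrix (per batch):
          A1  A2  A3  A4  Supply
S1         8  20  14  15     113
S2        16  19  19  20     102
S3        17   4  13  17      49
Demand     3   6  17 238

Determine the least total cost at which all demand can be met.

4401

A cheapest plan:
  S1->A1: 3 × 8 = 24
  S1->A4: 110 × 15 = 1650
  S2->A4: 102 × 20 = 2040
  S3->A2: 6 × 4 = 24
  S3->A3: 17 × 13 = 221
  S3->A4: 26 × 17 = 442
Total = 24 + 1650 + 2040 + 24 + 221 + 442 = 4401.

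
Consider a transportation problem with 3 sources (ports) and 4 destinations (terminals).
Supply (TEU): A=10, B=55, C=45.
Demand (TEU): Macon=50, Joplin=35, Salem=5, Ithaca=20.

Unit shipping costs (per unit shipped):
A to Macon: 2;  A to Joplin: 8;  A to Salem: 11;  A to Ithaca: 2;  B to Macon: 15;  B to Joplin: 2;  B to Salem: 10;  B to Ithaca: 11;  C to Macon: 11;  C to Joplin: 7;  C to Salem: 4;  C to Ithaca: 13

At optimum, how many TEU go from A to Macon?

Solving gives:
  A–Macon: 10 × 2 = 20
  B–Joplin: 35 × 2 = 70
  B–Ithaca: 20 × 11 = 220
  C–Macon: 40 × 11 = 440
  C–Salem: 5 × 4 = 20
Total cost = 770.
So A→Macon carries 10 TEU.

10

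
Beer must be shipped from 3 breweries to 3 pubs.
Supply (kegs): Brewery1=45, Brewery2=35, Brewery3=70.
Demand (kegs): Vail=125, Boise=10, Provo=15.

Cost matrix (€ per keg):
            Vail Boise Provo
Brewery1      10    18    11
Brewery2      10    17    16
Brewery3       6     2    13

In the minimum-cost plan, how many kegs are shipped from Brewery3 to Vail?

60

Solving gives:
  Brewery1->Vail: 30 × €10 = €300
  Brewery1->Provo: 15 × €11 = €165
  Brewery2->Vail: 35 × €10 = €350
  Brewery3->Vail: 60 × €6 = €360
  Brewery3->Boise: 10 × €2 = €20
Total cost = €1195.
So Brewery3→Vail carries 60 kegs.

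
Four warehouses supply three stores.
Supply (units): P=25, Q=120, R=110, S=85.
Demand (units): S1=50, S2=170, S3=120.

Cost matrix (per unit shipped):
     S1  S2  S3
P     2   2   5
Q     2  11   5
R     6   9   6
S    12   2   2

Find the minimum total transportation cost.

1510

An optimal shipping plan:
  P->S2: 25 × 2 = 50
  Q->S1: 50 × 2 = 100
  Q->S3: 70 × 5 = 350
  R->S2: 60 × 9 = 540
  R->S3: 50 × 6 = 300
  S->S2: 85 × 2 = 170
Total = 50 + 100 + 350 + 540 + 300 + 170 = 1510.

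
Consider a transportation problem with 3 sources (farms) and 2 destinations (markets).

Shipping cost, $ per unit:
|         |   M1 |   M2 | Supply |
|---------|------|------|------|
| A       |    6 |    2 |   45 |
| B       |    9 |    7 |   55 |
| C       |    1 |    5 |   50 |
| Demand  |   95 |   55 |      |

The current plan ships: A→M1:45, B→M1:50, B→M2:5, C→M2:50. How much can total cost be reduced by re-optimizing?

390

Current plan cost = 45·6 + 50·9 + 5·7 + 50·5 = $1005.
Optimal plan:
  A→M2: 45 × $2 = $90
  B→M1: 45 × $9 = $405
  B→M2: 10 × $7 = $70
  C→M1: 50 × $1 = $50
Optimal cost = $615.
Saving = 1005 − 615 = $390.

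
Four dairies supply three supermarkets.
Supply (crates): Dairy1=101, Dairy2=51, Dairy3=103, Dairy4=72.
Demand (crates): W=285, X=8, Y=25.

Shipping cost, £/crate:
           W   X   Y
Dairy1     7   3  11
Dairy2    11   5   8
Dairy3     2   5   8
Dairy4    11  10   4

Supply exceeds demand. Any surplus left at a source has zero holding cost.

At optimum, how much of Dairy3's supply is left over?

An optimal plan:
  Dairy1 to W: 101 × £7 = £707
  Dairy2 to W: 43 × £11 = £473
  Dairy2 to X: 8 × £5 = £40
  Dairy3 to W: 103 × £2 = £206
  Dairy4 to W: 38 × £11 = £418
  Dairy4 to Y: 25 × £4 = £100
Total cost = £1944.
Dairy3 ships 103 of its 103, leaving 0.

0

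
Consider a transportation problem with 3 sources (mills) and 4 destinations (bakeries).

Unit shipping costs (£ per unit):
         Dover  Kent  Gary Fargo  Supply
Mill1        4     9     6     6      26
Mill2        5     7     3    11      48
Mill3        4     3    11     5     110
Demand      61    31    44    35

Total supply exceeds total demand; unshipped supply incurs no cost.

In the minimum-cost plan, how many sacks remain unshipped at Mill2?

Minimum-cost shipments:
  Mill1–Dover: 17 × £4 = £68
  Mill2–Gary: 44 × £3 = £132
  Mill3–Dover: 44 × £4 = £176
  Mill3–Kent: 31 × £3 = £93
  Mill3–Fargo: 35 × £5 = £175
Total cost = £644.
Mill2 ships 44 of its 48, leaving 4.

4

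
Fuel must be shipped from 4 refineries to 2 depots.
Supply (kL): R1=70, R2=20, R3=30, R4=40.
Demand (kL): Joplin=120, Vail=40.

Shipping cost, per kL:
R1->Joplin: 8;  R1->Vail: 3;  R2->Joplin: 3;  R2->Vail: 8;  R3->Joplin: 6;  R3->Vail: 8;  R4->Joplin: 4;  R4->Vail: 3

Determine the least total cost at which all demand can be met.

A cheapest plan:
  R1->Joplin: 30 × 8 = 240
  R1->Vail: 40 × 3 = 120
  R2->Joplin: 20 × 3 = 60
  R3->Joplin: 30 × 6 = 180
  R4->Joplin: 40 × 4 = 160
Total = 240 + 120 + 60 + 180 + 160 = 760.

760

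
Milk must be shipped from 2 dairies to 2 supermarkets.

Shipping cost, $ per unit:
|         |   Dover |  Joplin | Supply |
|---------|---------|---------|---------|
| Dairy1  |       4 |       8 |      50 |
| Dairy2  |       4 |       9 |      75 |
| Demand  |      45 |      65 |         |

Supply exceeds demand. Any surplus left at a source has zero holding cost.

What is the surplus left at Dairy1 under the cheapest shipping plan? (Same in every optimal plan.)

0

An optimal plan:
  Dairy1->Joplin: 50 × $8 = $400
  Dairy2->Dover: 45 × $4 = $180
  Dairy2->Joplin: 15 × $9 = $135
Total cost = $715.
Dairy1 ships 50 of its 50, leaving 0.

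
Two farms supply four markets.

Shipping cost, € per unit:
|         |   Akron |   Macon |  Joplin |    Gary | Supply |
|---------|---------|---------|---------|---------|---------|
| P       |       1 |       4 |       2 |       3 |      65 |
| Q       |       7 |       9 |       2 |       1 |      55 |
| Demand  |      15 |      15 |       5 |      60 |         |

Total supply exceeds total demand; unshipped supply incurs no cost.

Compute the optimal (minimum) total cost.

155

A cheapest plan:
  P→Akron: 15 × €1 = €15
  P→Macon: 15 × €4 = €60
  P→Joplin: 5 × €2 = €10
  P→Gary: 5 × €3 = €15
  Q→Gary: 55 × €1 = €55
Total = 15 + 60 + 10 + 15 + 55 = €155.
(Supply check: P ships 40; Q ships 55.)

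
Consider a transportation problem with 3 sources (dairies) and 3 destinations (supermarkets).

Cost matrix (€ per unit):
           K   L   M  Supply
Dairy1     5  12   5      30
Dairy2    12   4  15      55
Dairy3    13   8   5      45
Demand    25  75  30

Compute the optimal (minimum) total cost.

Optimal allocation:
  Dairy1–K: 25 × €5 = €125
  Dairy1–M: 5 × €5 = €25
  Dairy2–L: 55 × €4 = €220
  Dairy3–L: 20 × €8 = €160
  Dairy3–M: 25 × €5 = €125
Total = 125 + 25 + 220 + 160 + 125 = €655.

655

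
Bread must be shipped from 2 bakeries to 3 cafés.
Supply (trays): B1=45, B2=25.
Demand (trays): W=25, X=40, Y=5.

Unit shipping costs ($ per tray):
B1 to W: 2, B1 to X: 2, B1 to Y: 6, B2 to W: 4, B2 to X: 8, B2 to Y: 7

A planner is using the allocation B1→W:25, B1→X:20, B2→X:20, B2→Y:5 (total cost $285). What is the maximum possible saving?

80

Current plan cost = 25·2 + 20·2 + 20·8 + 5·7 = $285.
Optimal plan:
  B1->W: 5 × $2 = $10
  B1->X: 40 × $2 = $80
  B2->W: 20 × $4 = $80
  B2->Y: 5 × $7 = $35
Optimal cost = $205.
Saving = 285 − 205 = $80.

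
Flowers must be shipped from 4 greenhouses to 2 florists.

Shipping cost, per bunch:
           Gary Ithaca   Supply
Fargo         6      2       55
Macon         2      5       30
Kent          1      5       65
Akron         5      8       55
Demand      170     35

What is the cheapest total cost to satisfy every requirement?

590

An optimal shipping plan:
  Fargo->Gary: 20 × 6 = 120
  Fargo->Ithaca: 35 × 2 = 70
  Macon->Gary: 30 × 2 = 60
  Kent->Gary: 65 × 1 = 65
  Akron->Gary: 55 × 5 = 275
Total = 120 + 70 + 60 + 65 + 275 = 590.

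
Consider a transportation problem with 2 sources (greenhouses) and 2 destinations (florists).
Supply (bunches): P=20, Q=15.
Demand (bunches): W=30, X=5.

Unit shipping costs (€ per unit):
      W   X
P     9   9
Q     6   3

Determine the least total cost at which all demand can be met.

An optimal shipping plan:
  P–W: 20 × €9 = €180
  Q–W: 10 × €6 = €60
  Q–X: 5 × €3 = €15
Total = 180 + 60 + 15 = €255.
(Supply check: P ships 20; Q ships 15.)

255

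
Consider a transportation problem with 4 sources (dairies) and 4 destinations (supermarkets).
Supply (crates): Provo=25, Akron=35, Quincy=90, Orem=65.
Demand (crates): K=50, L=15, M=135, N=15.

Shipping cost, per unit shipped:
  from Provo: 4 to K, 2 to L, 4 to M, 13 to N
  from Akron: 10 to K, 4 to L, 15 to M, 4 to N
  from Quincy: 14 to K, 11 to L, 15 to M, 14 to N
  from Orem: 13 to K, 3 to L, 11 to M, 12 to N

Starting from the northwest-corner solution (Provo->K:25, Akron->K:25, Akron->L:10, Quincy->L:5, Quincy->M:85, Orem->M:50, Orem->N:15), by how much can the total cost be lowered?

175

Current plan cost = 25·4 + 25·10 + 10·4 + 5·11 + 85·15 + 50·11 + 15·12 = 2450.
Optimal plan:
  Provo to M: 25 crates
  Akron to K: 20 crates
  Akron to N: 15 crates
  Quincy to K: 30 crates
  Quincy to M: 60 crates
  Orem to L: 15 crates
  Orem to M: 50 crates
Optimal cost = 2275.
Saving = 2450 − 2275 = 175.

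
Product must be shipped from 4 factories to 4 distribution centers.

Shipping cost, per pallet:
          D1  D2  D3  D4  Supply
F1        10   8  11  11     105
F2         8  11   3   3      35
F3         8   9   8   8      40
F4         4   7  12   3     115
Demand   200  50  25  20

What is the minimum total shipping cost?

1825

An optimal shipping plan:
  F1→D1: 55 × 10 = 550
  F1→D2: 50 × 8 = 400
  F2→D3: 25 × 3 = 75
  F2→D4: 10 × 3 = 30
  F3→D1: 40 × 8 = 320
  F4→D1: 105 × 4 = 420
  F4→D4: 10 × 3 = 30
Total = 550 + 400 + 75 + 30 + 320 + 420 + 30 = 1825.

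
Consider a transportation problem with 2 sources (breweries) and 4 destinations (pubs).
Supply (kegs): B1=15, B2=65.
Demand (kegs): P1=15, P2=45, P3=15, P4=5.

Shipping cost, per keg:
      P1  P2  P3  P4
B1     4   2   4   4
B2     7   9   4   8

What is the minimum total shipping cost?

A cheapest plan:
  B1–P2: 15 × 2 = 30
  B2–P1: 15 × 7 = 105
  B2–P2: 30 × 9 = 270
  B2–P3: 15 × 4 = 60
  B2–P4: 5 × 8 = 40
Total = 30 + 105 + 270 + 60 + 40 = 505.

505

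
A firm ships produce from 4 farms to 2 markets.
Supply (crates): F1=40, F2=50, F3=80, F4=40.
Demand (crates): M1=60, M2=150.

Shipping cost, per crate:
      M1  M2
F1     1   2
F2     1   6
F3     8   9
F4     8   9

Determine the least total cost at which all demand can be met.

1200

A cheapest plan:
  F1→M2: 40 crates
  F2→M1: 50 crates
  F3→M1: 10 crates
  F3→M2: 70 crates
  F4→M2: 40 crates
Total cost = 1200.
(Supply check: F1 ships 40; F2 ships 50; F3 ships 80; F4 ships 40.)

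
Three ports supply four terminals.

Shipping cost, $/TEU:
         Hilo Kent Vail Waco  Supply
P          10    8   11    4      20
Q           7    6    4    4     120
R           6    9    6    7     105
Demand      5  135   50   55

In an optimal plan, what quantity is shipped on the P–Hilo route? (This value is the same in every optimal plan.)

Optimal shipments:
  P–Waco: 20 × $4 = $80
  Q–Kent: 120 × $6 = $720
  R–Hilo: 5 × $6 = $30
  R–Kent: 15 × $9 = $135
  R–Vail: 50 × $6 = $300
  R–Waco: 35 × $7 = $245
Total cost = $1510.
The route P→Hilo is not used.

0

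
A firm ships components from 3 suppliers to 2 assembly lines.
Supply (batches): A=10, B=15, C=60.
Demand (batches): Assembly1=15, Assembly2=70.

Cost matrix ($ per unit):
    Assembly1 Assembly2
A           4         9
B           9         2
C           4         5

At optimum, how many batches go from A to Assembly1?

10

Solving gives:
  A→Assembly1: 10 × $4 = $40
  B→Assembly2: 15 × $2 = $30
  C→Assembly1: 5 × $4 = $20
  C→Assembly2: 55 × $5 = $275
Total cost = $365.
So A→Assembly1 carries 10 batches.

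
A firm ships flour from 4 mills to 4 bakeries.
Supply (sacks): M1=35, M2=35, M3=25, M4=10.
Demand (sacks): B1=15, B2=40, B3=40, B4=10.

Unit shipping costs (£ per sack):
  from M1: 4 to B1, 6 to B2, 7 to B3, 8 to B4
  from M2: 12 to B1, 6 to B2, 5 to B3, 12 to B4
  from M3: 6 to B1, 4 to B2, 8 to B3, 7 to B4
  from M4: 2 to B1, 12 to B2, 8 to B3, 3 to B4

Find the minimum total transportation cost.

490

A cheapest plan:
  M1–B1: 15 × £4 = £60
  M1–B2: 15 × £6 = £90
  M1–B3: 5 × £7 = £35
  M2–B3: 35 × £5 = £175
  M3–B2: 25 × £4 = £100
  M4–B4: 10 × £3 = £30
Total = 60 + 90 + 35 + 175 + 100 + 30 = £490.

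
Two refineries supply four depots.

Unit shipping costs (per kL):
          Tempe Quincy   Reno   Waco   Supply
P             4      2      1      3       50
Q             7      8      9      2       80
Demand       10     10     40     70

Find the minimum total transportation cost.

Optimal allocation:
  P->Quincy: 10 × 2 = 20
  P->Reno: 40 × 1 = 40
  Q->Tempe: 10 × 7 = 70
  Q->Waco: 70 × 2 = 140
Total = 20 + 40 + 70 + 140 = 270.

270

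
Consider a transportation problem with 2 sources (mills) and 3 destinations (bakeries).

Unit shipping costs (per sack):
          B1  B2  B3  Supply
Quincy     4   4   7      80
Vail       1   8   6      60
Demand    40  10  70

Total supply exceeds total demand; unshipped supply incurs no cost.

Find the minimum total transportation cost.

550

One minimum-cost allocation:
  Quincy–B2: 10 sacks
  Quincy–B3: 50 sacks
  Vail–B1: 40 sacks
  Vail–B3: 20 sacks
Total cost = 550.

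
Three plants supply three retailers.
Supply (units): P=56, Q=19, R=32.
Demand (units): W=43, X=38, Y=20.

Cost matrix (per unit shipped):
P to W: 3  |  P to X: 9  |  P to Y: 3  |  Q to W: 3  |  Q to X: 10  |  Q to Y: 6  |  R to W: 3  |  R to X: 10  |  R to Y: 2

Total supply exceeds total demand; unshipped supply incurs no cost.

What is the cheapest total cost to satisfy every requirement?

An optimal shipping plan:
  P→W: 12 × 3 = 36
  P→X: 38 × 9 = 342
  Q→W: 19 × 3 = 57
  R→W: 12 × 3 = 36
  R→Y: 20 × 2 = 40
Total = 36 + 342 + 57 + 36 + 40 = 511.

511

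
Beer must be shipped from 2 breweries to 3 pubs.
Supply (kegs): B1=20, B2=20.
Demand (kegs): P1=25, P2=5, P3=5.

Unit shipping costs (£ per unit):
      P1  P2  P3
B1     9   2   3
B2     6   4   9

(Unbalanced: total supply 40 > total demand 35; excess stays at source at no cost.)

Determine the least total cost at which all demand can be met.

One minimum-cost allocation:
  B1->P1: 5 × £9 = £45
  B1->P2: 5 × £2 = £10
  B1->P3: 5 × £3 = £15
  B2->P1: 20 × £6 = £120
Total = 45 + 10 + 15 + 120 = £190.

190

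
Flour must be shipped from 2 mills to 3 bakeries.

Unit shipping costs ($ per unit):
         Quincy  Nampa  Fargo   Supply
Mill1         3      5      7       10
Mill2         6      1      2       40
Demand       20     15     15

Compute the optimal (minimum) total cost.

135

A cheapest plan:
  Mill1 to Quincy: 10 × $3 = $30
  Mill2 to Quincy: 10 × $6 = $60
  Mill2 to Nampa: 15 × $1 = $15
  Mill2 to Fargo: 15 × $2 = $30
Total = 30 + 60 + 15 + 30 = $135.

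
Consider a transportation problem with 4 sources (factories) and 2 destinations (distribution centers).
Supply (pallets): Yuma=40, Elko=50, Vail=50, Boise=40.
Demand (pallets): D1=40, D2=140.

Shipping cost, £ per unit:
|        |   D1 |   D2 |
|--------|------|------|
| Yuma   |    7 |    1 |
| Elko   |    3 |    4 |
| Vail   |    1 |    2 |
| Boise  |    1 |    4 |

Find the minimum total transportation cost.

One minimum-cost allocation:
  Yuma->D2: 40 pallets
  Elko->D2: 50 pallets
  Vail->D2: 50 pallets
  Boise->D1: 40 pallets
Total cost = £380.
(Supply check: Yuma ships 40; Elko ships 50; Vail ships 50; Boise ships 40.)

380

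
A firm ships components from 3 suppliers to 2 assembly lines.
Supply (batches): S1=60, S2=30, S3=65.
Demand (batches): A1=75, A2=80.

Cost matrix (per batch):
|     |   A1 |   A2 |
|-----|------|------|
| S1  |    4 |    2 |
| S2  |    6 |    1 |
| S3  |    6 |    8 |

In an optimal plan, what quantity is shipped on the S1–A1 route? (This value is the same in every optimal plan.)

Solving gives:
  S1→A1: 10 × 4 = 40
  S1→A2: 50 × 2 = 100
  S2→A2: 30 × 1 = 30
  S3→A1: 65 × 6 = 390
Total cost = 560.
So S1→A1 carries 10 batches.

10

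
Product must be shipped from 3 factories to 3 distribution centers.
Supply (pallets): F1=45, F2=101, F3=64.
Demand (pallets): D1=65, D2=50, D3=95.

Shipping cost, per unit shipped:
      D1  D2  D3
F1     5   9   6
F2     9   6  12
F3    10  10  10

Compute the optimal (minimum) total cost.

1655

A cheapest plan:
  F1->D1: 14 × 5 = 70
  F1->D3: 31 × 6 = 186
  F2->D1: 51 × 9 = 459
  F2->D2: 50 × 6 = 300
  F3->D3: 64 × 10 = 640
Total = 70 + 186 + 459 + 300 + 640 = 1655.
(Supply check: F1 ships 45; F2 ships 101; F3 ships 64.)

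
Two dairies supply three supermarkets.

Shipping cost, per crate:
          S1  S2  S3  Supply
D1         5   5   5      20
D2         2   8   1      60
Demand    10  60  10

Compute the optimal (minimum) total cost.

Optimal allocation:
  D1→S2: 20 × 5 = 100
  D2→S1: 10 × 2 = 20
  D2→S2: 40 × 8 = 320
  D2→S3: 10 × 1 = 10
Total = 100 + 20 + 320 + 10 = 450.
(Supply check: D1 ships 20; D2 ships 60.)

450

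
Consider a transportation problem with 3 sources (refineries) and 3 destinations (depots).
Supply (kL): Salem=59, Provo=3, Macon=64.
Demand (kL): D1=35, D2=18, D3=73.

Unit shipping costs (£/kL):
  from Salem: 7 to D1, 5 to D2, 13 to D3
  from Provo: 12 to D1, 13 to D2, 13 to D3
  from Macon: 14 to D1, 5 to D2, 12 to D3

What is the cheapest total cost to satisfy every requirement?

1220

One minimum-cost allocation:
  Salem->D1: 35 × £7 = £245
  Salem->D2: 18 × £5 = £90
  Salem->D3: 6 × £13 = £78
  Provo->D3: 3 × £13 = £39
  Macon->D3: 64 × £12 = £768
Total = 245 + 90 + 78 + 39 + 768 = £1220.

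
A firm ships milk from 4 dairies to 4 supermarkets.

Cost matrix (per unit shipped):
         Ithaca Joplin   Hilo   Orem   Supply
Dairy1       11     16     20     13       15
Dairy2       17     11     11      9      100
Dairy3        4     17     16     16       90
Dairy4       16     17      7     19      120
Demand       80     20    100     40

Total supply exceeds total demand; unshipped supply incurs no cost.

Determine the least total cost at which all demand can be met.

An optimal shipping plan:
  Dairy2 to Joplin: 20 × 11 = 220
  Dairy2 to Orem: 40 × 9 = 360
  Dairy3 to Ithaca: 80 × 4 = 320
  Dairy4 to Hilo: 100 × 7 = 700
Total = 220 + 360 + 320 + 700 = 1600.

1600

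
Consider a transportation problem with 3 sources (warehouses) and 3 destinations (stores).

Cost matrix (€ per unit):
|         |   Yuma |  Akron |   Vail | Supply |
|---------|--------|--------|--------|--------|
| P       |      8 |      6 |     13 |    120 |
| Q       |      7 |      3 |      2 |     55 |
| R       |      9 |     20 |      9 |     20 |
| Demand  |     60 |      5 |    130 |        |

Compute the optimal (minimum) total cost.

Optimal allocation:
  P–Yuma: 60 × €8 = €480
  P–Akron: 5 × €6 = €30
  P–Vail: 55 × €13 = €715
  Q–Vail: 55 × €2 = €110
  R–Vail: 20 × €9 = €180
Total = 480 + 30 + 715 + 110 + 180 = €1515.

1515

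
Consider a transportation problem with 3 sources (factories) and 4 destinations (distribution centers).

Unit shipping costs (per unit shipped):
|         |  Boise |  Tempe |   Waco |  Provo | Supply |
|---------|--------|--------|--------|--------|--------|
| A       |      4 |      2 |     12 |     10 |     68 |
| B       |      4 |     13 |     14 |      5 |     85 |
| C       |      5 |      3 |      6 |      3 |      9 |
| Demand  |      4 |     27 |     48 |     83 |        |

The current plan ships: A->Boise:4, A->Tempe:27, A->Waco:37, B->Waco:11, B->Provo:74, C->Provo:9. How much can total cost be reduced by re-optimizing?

Current plan cost = 4·4 + 27·2 + 37·12 + 11·14 + 74·5 + 9·3 = 1065.
Optimal plan:
  A–Boise: 2 × 4 = 8
  A–Tempe: 27 × 2 = 54
  A–Waco: 39 × 12 = 468
  B–Boise: 2 × 4 = 8
  B–Provo: 83 × 5 = 415
  C–Waco: 9 × 6 = 54
Optimal cost = 1007.
Saving = 1065 − 1007 = 58.

58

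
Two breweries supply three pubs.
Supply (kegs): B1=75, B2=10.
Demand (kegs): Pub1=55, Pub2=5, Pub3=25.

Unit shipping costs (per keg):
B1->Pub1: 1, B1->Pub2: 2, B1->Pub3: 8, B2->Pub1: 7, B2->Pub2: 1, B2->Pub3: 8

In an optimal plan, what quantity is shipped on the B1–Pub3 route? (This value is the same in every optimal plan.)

The minimum-cost plan:
  B1→Pub1: 55 × 1 = 55
  B1→Pub3: 20 × 8 = 160
  B2→Pub2: 5 × 1 = 5
  B2→Pub3: 5 × 8 = 40
Total cost = 260.
So B1→Pub3 carries 20 kegs.

20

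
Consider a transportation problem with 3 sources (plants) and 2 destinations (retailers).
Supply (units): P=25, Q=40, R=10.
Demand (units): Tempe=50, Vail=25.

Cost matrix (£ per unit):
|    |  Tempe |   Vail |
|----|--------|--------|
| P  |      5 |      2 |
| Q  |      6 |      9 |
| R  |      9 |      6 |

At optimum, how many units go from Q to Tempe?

40

The minimum-cost plan:
  P–Tempe: 10 units
  P–Vail: 15 units
  Q–Tempe: 40 units
  R–Vail: 10 units
Total cost = £380.
So Q→Tempe carries 40 units.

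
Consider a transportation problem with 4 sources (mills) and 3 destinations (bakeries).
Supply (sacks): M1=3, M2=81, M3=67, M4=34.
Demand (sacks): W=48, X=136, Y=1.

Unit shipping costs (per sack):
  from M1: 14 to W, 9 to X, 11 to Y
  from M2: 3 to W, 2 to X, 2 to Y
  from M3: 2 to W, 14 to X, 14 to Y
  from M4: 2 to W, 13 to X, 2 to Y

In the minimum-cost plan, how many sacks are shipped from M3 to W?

48

The minimum-cost plan:
  M1→X: 3 × 9 = 27
  M2→X: 81 × 2 = 162
  M3→W: 48 × 2 = 96
  M3→X: 19 × 14 = 266
  M4→X: 33 × 13 = 429
  M4→Y: 1 × 2 = 2
Total cost = 982.
So M3→W carries 48 sacks.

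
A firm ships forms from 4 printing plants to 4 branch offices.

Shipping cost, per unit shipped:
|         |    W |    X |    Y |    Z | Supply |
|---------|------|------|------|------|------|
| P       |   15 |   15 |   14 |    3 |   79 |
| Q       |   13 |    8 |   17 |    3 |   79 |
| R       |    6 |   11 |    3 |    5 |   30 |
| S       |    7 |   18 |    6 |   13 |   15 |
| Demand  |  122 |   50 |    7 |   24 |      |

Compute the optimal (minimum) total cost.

Optimal allocation:
  P->W: 55 × 15 = 825
  P->Z: 24 × 3 = 72
  Q->W: 29 × 13 = 377
  Q->X: 50 × 8 = 400
  R->W: 23 × 6 = 138
  R->Y: 7 × 3 = 21
  S->W: 15 × 7 = 105
Total = 825 + 72 + 377 + 400 + 138 + 21 + 105 = 1938.

1938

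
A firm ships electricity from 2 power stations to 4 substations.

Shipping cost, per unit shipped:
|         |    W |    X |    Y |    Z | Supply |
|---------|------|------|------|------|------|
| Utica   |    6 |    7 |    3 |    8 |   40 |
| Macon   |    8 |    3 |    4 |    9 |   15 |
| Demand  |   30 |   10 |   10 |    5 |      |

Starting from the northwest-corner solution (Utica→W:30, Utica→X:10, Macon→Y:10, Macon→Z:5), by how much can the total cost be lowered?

50

Current plan cost = 30·6 + 10·7 + 10·4 + 5·9 = 335.
Optimal plan:
  Utica→W: 30 × 6 = 180
  Utica→Y: 10 × 3 = 30
  Macon→X: 10 × 3 = 30
  Macon→Z: 5 × 9 = 45
Optimal cost = 285.
Saving = 335 − 285 = 50.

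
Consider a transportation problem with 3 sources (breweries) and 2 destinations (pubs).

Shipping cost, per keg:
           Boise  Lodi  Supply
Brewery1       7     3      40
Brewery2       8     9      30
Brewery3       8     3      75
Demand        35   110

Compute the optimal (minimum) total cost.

One minimum-cost allocation:
  Brewery1–Boise: 5 × 7 = 35
  Brewery1–Lodi: 35 × 3 = 105
  Brewery2–Boise: 30 × 8 = 240
  Brewery3–Lodi: 75 × 3 = 225
Total = 35 + 105 + 240 + 225 = 605.
(Supply check: Brewery1 ships 40; Brewery2 ships 30; Brewery3 ships 75.)

605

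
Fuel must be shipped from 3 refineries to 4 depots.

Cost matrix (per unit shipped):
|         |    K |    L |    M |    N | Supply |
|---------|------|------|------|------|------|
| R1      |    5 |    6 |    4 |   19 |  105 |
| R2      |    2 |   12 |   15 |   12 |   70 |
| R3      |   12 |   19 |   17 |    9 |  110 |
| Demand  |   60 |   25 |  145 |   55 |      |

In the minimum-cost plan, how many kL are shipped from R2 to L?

The minimum-cost plan:
  R1→L: 15 × 6 = 90
  R1→M: 90 × 4 = 360
  R2→K: 60 × 2 = 120
  R2→L: 10 × 12 = 120
  R3→M: 55 × 17 = 935
  R3→N: 55 × 9 = 495
Total cost = 2120.
So R2→L carries 10 kL.

10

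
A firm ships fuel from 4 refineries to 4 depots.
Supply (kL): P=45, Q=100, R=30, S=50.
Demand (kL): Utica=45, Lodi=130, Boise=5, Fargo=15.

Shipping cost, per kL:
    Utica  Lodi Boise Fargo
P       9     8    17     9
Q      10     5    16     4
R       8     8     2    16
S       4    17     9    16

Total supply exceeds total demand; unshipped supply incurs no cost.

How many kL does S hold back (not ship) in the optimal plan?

An optimal plan:
  P→Lodi: 45 × 8 = 360
  Q→Lodi: 85 × 5 = 425
  Q→Fargo: 15 × 4 = 60
  R→Boise: 5 × 2 = 10
  S→Utica: 45 × 4 = 180
Total cost = 1035.
S ships 45 of its 50, leaving 5.

5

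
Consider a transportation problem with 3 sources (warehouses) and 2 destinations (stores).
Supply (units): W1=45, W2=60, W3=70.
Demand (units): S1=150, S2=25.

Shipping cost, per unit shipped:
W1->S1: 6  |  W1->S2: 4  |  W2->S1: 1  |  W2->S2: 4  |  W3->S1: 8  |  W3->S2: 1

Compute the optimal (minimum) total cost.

A cheapest plan:
  W1->S1: 45 × 6 = 270
  W2->S1: 60 × 1 = 60
  W3->S1: 45 × 8 = 360
  W3->S2: 25 × 1 = 25
Total = 270 + 60 + 360 + 25 = 715.
(Supply check: W1 ships 45; W2 ships 60; W3 ships 70.)

715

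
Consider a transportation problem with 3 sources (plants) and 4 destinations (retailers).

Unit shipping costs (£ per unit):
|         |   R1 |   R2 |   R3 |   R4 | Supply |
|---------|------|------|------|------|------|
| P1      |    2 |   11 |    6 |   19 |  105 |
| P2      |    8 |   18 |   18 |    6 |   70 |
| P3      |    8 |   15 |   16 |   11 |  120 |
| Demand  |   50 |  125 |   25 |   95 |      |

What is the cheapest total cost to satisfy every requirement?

A cheapest plan:
  P1→R1: 50 × £2 = £100
  P1→R2: 30 × £11 = £330
  P1→R3: 25 × £6 = £150
  P2→R4: 70 × £6 = £420
  P3→R2: 95 × £15 = £1425
  P3→R4: 25 × £11 = £275
Total = 100 + 330 + 150 + 420 + 1425 + 275 = £2700.

2700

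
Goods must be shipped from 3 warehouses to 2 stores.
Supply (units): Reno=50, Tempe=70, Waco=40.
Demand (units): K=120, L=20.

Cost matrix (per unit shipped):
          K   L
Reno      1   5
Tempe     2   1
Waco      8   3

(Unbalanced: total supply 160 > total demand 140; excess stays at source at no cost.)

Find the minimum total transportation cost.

250

A cheapest plan:
  Reno→K: 50 units
  Tempe→K: 70 units
  Waco→L: 20 units
Total cost = 250.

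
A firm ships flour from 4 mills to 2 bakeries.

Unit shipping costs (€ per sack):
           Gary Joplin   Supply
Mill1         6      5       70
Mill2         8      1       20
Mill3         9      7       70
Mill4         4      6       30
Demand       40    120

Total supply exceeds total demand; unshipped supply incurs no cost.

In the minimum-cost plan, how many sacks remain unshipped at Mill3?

An optimal plan:
  Mill1 to Gary: 10 × €6 = €60
  Mill1 to Joplin: 60 × €5 = €300
  Mill2 to Joplin: 20 × €1 = €20
  Mill3 to Joplin: 40 × €7 = €280
  Mill4 to Gary: 30 × €4 = €120
Total cost = €780.
Mill3 ships 40 of its 70, leaving 30.

30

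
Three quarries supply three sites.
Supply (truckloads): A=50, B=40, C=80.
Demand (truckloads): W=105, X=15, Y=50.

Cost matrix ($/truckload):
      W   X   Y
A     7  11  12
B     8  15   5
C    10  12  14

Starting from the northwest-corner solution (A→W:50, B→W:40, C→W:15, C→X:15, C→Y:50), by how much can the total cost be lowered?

280

Current plan cost = 50·7 + 40·8 + 15·10 + 15·12 + 50·14 = $1700.
Optimal plan:
  A–W: 50 truckloads
  B–Y: 40 truckloads
  C–W: 55 truckloads
  C–X: 15 truckloads
  C–Y: 10 truckloads
Optimal cost = $1420.
Saving = 1700 − 1420 = $280.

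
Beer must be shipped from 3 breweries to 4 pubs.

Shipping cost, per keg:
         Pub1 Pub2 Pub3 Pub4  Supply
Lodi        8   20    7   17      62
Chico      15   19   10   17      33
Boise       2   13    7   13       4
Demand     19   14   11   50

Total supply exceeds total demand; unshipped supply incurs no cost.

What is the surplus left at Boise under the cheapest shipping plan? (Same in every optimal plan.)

0

An optimal plan:
  Lodi→Pub1: 15 kegs
  Lodi→Pub3: 11 kegs
  Lodi→Pub4: 36 kegs
  Chico→Pub2: 14 kegs
  Chico→Pub4: 14 kegs
  Boise→Pub1: 4 kegs
Total cost = 1321.
Boise ships 4 of its 4, leaving 0.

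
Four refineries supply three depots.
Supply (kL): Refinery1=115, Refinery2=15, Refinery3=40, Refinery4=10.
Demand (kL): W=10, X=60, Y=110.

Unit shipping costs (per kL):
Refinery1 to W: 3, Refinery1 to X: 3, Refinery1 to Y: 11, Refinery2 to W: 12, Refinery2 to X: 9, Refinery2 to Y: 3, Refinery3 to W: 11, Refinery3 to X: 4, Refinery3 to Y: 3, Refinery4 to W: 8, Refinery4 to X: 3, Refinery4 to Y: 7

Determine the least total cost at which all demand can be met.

An optimal shipping plan:
  Refinery1->W: 10 kL
  Refinery1->X: 60 kL
  Refinery1->Y: 45 kL
  Refinery2->Y: 15 kL
  Refinery3->Y: 40 kL
  Refinery4->Y: 10 kL
Total cost = 940.

940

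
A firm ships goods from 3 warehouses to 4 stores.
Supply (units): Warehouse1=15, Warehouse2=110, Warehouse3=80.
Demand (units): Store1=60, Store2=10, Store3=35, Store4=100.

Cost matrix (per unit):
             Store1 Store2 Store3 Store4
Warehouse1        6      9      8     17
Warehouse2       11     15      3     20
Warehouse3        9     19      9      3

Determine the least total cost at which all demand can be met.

A cheapest plan:
  Warehouse1–Store1: 5 × 6 = 30
  Warehouse1–Store2: 10 × 9 = 90
  Warehouse2–Store1: 55 × 11 = 605
  Warehouse2–Store3: 35 × 3 = 105
  Warehouse2–Store4: 20 × 20 = 400
  Warehouse3–Store4: 80 × 3 = 240
Total = 30 + 90 + 605 + 105 + 400 + 240 = 1470.

1470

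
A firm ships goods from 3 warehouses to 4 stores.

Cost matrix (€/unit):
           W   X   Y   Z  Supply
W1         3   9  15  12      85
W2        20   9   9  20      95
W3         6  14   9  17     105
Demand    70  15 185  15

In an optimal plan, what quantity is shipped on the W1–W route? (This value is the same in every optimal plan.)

Optimal shipments:
  W1 to W: 70 × €3 = €210
  W1 to Z: 15 × €12 = €180
  W2 to X: 15 × €9 = €135
  W2 to Y: 80 × €9 = €720
  W3 to Y: 105 × €9 = €945
Total cost = €2190.
So W1→W carries 70 units.

70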